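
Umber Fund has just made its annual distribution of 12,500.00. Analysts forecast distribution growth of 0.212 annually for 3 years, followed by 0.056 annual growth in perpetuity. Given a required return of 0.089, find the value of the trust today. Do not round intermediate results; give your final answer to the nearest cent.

598049.10

D_1 = 15150.00000
D_2 = 18361.80000
D_3 = 22254.50160
Terminal value at year 3: TV = D_3×(1+g_2)/(r−g_2) = 23500.75369/0.033 = 712144.05120
P_0 = D_1/(1+r)^1 + D_2/(1+r)^2 + D_3/(1+r)^3 + TV/(1+r)^3
    = 13911.84573 + 15483.15613 + 17231.94236 + 551422.15548 = 598049.09970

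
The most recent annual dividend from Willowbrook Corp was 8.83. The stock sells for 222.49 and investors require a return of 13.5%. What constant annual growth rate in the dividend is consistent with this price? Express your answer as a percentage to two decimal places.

P = D₀(1+g)/(r−g) ⇒ P(r−g) = D₀(1+g) ⇒ g(P+D₀) = P·r − D₀
g = (P·r − D₀)/(P + D₀) = (222.49×0.135 − 8.83) / (222.49 + 8.83) = 0.091675

9.17%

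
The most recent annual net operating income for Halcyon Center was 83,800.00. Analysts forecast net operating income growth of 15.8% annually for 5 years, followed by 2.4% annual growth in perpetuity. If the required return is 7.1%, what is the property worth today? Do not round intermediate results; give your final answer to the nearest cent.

D_1 = 97040.40000
D_2 = 112372.78320
D_3 = 130127.68295
D_4 = 150687.85685
D_5 = 174496.53823
Terminal value at year 5: TV = D_5×(1+g_2)/(r−g_2) = 178684.45515/0.047 = 3801796.91811
P_0 = D_1/(1+r)^1 + D_2/(1+r)^2 + D_3/(1+r)^3 + D_4/(1+r)^4 + D_5/(1+r)^5 + TV/(1+r)^5
    = 90607.28291 + 97967.53839 + 105925.68576 + 114530.29329 + 123833.87454 + 2697997.60697 = 3230862.28187

3230862.28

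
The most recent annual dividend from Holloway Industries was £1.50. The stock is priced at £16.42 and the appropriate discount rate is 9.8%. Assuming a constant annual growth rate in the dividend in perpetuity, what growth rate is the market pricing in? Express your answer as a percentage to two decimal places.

0.61%

P = D₀(1+g)/(r−g) ⇒ P(r−g) = D₀(1+g) ⇒ g(P+D₀) = P·r − D₀
g = (P·r − D₀)/(P + D₀) = (£16.42×0.098 − £1.50) / (£16.42 + £1.50) = 0.006092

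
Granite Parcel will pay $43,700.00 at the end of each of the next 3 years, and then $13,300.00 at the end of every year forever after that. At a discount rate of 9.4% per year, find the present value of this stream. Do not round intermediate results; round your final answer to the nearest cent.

$217895.43

PV of 3-year annuity: $43,700.00 × [1 − (1+0.094)^−3] / 0.094 = 109833.72441
Perpetuity value at year 3: $13,300.00 / 0.094 = 141489.36170
PV of perpetuity: 141489.36170 / (1+0.094)^3 = 108061.70645
Total PV = 109833.72441 + 108061.70645 = 217895.43086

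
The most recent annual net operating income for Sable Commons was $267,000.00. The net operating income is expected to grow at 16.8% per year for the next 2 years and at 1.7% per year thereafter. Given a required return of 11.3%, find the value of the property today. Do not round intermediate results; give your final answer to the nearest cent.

D_1 = 311856.00000
D_2 = 364247.80800
Terminal value at year 2: TV = D_2×(1+g_2)/(r−g_2) = 370440.02074/0.096 = 3858750.21600
P_0 = D_1/(1+r)^1 + D_2/(1+r)^2 + TV/(1+r)^2
    = 280194.07008 + 294040.13823 + 3114987.71442 = 3689221.92273

$3689221.92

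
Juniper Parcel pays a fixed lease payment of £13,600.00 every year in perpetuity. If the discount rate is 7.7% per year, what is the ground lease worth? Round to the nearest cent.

Level perpetuity: PV = C / r = £13,600.00 / 0.077 = £176,623.38

£176623.38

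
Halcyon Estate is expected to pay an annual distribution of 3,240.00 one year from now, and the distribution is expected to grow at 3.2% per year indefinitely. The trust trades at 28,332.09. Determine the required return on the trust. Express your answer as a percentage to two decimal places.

P = D₁/(r − g) ⇒ r = D₁/P + g = 3,240.0000/28,332.09 + 0.032 = 0.114358 + 0.032 = 0.146358

14.64%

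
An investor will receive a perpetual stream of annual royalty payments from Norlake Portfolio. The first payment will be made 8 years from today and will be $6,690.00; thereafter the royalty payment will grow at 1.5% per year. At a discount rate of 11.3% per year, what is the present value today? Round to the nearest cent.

$32265.17

Value at end of year 7: C₁ / (r − g) = $6,690.00 / (0.113 − 0.015) = $68,265.3061
Discount to today: PV = $68,265.3061 / (1 + 0.113)^7 = $68,265.3061 / 2.115759 = $32,265.17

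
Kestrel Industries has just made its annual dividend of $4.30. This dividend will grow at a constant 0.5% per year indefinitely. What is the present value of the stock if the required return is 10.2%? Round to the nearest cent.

$44.55

D₁ = D₀ × (1 + g) = $4.30 × 1.005 = $4.3215
Growing perpetuity: P = D₁ / (r − g) = $4.3215 / (0.102 − 0.005) = $44.55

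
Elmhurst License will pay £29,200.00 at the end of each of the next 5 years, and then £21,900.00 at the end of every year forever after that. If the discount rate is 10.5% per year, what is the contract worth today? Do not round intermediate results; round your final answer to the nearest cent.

PV of 5-year annuity: £29,200.00 × [1 − (1+0.105)^−5] / 0.105 = 109291.46013
Perpetuity value at year 5: £21,900.00 / 0.105 = 208571.42857
PV of perpetuity: 208571.42857 / (1+0.105)^5 = 126602.83348
Total PV = 109291.46013 + 126602.83348 = 235894.29360

£235894.29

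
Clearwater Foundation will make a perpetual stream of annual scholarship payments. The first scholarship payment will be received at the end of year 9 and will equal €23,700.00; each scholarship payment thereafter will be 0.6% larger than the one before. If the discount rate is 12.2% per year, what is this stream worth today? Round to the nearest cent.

Value at end of year 8: C₁ / (r − g) = €23,700.00 / (0.122 − 0.006) = €204,310.3448
Discount to today: PV = €204,310.3448 / (1 + 0.122)^8 = €204,310.3448 / 2.511556 = €81,348.12

€81348.12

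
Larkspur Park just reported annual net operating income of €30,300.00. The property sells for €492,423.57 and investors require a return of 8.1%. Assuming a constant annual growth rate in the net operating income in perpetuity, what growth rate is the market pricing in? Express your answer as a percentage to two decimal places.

P = D₀(1+g)/(r−g) ⇒ P(r−g) = D₀(1+g) ⇒ g(P+D₀) = P·r − D₀
g = (P·r − D₀)/(P + D₀) = (€492,423.57×0.081 − €30,300.00) / (€492,423.57 + €30,300.00) = 0.018339

1.83%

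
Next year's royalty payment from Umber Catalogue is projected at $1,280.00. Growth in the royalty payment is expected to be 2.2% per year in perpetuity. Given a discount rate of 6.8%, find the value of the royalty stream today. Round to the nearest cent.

$27826.09

Growing perpetuity: P = D₁ / (r − g) = $1,280.0000 / (0.068 − 0.022) = $27,826.09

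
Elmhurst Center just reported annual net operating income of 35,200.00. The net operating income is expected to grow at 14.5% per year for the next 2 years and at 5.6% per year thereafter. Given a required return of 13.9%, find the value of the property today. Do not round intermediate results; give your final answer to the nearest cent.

523533.77

D_1 = 40304.00000
D_2 = 46148.08000
Terminal value at year 2: TV = D_2×(1+g_2)/(r−g_2) = 48732.37248/0.083 = 587137.01783
P_0 = D_1/(1+r)^1 + D_2/(1+r)^2 + TV/(1+r)^2
    = 35385.42581 + 35571.82841 + 452576.51563 = 523533.76985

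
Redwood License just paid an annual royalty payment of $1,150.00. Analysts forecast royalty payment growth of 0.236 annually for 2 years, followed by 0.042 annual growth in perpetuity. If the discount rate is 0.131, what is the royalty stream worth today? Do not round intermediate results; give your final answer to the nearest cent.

D_1 = 1421.40000
D_2 = 1756.85040
Terminal value at year 2: TV = D_2×(1+g_2)/(r−g_2) = 1830.63812/0.089 = 20568.96760
P_0 = D_1/(1+r)^1 + D_2/(1+r)^2 + TV/(1+r)^2
    = 1256.76393 + 1373.43962 + 16080.04591 = 18710.24946

$18710.25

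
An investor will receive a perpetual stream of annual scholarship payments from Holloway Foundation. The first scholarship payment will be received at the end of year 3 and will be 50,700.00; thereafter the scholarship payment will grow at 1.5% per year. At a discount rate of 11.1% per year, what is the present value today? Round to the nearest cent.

Value at end of year 2: C₁ / (r − g) = 50,700.00 / (0.111 − 0.015) = 528,125.0000
Discount to today: PV = 528,125.0000 / (1 + 0.111)^2 = 528,125.0000 / 1.234321 = 427,866.82

427866.82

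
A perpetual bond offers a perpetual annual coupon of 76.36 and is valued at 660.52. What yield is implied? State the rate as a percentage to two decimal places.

11.56%

P = C/r ⇒ r = C/P = 76.36/660.52 = 0.115606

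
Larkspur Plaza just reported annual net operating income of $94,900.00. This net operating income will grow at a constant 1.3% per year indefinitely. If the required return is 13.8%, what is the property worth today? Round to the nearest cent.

$769069.60

D₁ = D₀ × (1 + g) = $94,900.00 × 1.013 = $96,133.7000
Growing perpetuity: P = D₁ / (r − g) = $96,133.7000 / (0.138 − 0.013) = $769,069.60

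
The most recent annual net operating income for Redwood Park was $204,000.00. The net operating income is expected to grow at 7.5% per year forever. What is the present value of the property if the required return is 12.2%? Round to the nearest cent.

$4665957.45

D₁ = D₀ × (1 + g) = $204,000.00 × 1.075 = $219,300.0000
Growing perpetuity: P = D₁ / (r − g) = $219,300.0000 / (0.122 − 0.075) = $4,665,957.45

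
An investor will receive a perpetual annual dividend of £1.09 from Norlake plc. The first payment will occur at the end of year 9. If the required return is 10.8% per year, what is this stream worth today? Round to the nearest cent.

£4.44

Value at end of year 8: C / r = £1.09 / 0.108 = £10.0926
Discount to today: PV = £10.0926 / (1 + 0.108)^8 = £10.0926 / 2.271528 = £4.44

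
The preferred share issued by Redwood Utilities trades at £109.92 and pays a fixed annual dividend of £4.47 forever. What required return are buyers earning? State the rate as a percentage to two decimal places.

4.07%

P = C/r ⇒ r = C/P = £4.47/£109.92 = 0.040666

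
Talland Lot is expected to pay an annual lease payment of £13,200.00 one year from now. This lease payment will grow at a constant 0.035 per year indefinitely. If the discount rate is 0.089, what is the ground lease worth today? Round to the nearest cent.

£244444.44

Growing perpetuity: P = D₁ / (r − g) = £13,200.0000 / (0.089 − 0.035) = £244,444.44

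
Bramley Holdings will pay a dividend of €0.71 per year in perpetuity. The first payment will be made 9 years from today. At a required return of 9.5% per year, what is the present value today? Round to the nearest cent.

€3.62

Value at end of year 8: C / r = €0.71 / 0.095 = €7.4737
Discount to today: PV = €7.4737 / (1 + 0.095)^8 = €7.4737 / 2.066869 = €3.62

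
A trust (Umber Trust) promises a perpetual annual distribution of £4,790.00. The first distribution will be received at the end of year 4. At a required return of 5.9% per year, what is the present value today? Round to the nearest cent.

£68358.99

Value at end of year 3: C / r = £4,790.00 / 0.059 = £81,186.4407
Discount to today: PV = £81,186.4407 / (1 + 0.059)^3 = £81,186.4407 / 1.187648 = £68,358.99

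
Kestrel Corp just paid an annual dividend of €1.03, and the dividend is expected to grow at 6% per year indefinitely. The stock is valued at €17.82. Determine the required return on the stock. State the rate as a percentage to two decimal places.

D₁ = €1.03 × 1.06 = €1.0918
P = D₁/(r − g) ⇒ r = D₁/P + g = €1.0918/€17.82 + 0.06 = 0.061268 + 0.06 = 0.121268

12.13%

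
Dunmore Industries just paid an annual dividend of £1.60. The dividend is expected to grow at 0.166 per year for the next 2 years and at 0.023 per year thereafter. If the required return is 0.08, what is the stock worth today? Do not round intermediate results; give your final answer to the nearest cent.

£37.06

D_1 = 1.86560
D_2 = 2.17529
Terminal value at year 2: TV = D_2×(1+g_2)/(r−g_2) = 2.22532/0.057 = 39.04072
P_0 = D_1/(1+r)^1 + D_2/(1+r)^2 + TV/(1+r)^2
    = 1.72741 + 1.86496 + 33.47113 = 37.06350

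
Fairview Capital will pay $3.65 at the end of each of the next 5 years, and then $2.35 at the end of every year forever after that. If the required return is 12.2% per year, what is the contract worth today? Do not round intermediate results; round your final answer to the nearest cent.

PV of 5-year annuity: $3.65 × [1 − (1+0.122)^−5] / 0.122 = 13.09250
Perpetuity value at year 5: $2.35 / 0.122 = 19.26230
PV of perpetuity: 19.26230 / (1+0.122)^5 = 10.83288
Total PV = 13.09250 + 10.83288 = 23.92538

$23.93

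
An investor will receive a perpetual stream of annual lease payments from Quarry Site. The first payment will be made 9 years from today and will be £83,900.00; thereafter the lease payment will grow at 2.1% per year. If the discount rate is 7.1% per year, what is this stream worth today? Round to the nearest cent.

£969340.12

Value at end of year 8: C₁ / (r − g) = £83,900.00 / (0.071 − 0.021) = £1,678,000.0000
Discount to today: PV = £1,678,000.0000 / (1 + 0.071)^8 = £1,678,000.0000 / 1.731075 = £969,340.12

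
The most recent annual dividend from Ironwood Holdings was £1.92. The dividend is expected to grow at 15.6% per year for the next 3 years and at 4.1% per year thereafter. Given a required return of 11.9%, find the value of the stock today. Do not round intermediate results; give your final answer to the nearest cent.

£34.40

D_1 = 2.21952
D_2 = 2.56577
D_3 = 2.96602
Terminal value at year 3: TV = D_3×(1+g_2)/(r−g_2) = 3.08763/0.078 = 39.58502
P_0 = D_1/(1+r)^1 + D_2/(1+r)^2 + D_3/(1+r)^3 + TV/(1+r)^3
    = 1.98349 + 2.04907 + 2.11682 + 28.25144 = 34.40082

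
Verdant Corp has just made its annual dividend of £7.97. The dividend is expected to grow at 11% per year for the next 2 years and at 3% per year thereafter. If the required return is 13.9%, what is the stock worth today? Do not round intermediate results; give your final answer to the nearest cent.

D_1 = 8.84670
D_2 = 9.81984
Terminal value at year 2: TV = D_2×(1+g_2)/(r−g_2) = 10.11443/0.109 = 92.79296
P_0 = D_1/(1+r)^1 + D_2/(1+r)^2 + TV/(1+r)^2
    = 7.76708 + 7.56932 + 71.52660 = 86.86299

£86.86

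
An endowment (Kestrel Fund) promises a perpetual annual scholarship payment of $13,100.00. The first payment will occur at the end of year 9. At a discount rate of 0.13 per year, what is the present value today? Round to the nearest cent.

$37905.34

Value at end of year 8: C / r = $13,100.00 / 0.13 = $100,769.2308
Discount to today: PV = $100,769.2308 / (1 + 0.13)^8 = $100,769.2308 / 2.658444 = $37,905.34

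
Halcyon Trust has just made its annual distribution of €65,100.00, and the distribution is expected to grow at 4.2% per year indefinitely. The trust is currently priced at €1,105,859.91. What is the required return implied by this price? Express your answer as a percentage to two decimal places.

10.33%

D₁ = €65,100.00 × 1.042 = €67,834.2000
P = D₁/(r − g) ⇒ r = D₁/P + g = €67,834.2000/€1,105,859.91 + 0.042 = 0.061341 + 0.042 = 0.103341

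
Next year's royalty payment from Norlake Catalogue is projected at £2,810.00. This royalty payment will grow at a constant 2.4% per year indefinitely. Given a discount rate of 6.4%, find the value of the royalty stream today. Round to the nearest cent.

Growing perpetuity: P = D₁ / (r − g) = £2,810.0000 / (0.064 − 0.024) = £70,250.00

£70250.00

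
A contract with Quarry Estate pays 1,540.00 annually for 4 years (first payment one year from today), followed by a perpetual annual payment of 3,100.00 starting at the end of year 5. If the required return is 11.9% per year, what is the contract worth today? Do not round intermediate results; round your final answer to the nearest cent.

PV of 4-year annuity: 1,540.00 × [1 − (1+0.119)^−4] / 0.119 = 4687.38650
Perpetuity value at year 4: 3,100.00 / 0.119 = 26050.42017
PV of perpetuity: 26050.42017 / (1+0.119)^4 = 16614.77201
Total PV = 4687.38650 + 16614.77201 = 21302.15852

21302.16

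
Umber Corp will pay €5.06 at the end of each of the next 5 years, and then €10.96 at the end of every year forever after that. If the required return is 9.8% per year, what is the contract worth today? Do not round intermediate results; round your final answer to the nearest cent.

€89.36

PV of 5-year annuity: €5.06 × [1 − (1+0.098)^−5] / 0.098 = 19.27979
Perpetuity value at year 5: €10.96 / 0.098 = 111.83673
PV of perpetuity: 111.83673 / (1+0.098)^5 = 70.07656
Total PV = 19.27979 + 70.07656 = 89.35635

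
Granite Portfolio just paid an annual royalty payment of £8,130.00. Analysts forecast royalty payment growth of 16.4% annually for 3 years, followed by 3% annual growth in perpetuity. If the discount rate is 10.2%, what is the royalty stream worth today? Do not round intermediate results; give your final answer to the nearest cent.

D_1 = 9463.32000
D_2 = 11015.30448
D_3 = 12821.81441
Terminal value at year 3: TV = D_3×(1+g_2)/(r−g_2) = 13206.46885/0.072 = 183423.17843
P_0 = D_1/(1+r)^1 + D_2/(1+r)^2 + D_3/(1+r)^3 + TV/(1+r)^3
    = 8587.40472 + 9070.54364 + 9580.86461 + 137059.59092 = 164298.40389

£164298.40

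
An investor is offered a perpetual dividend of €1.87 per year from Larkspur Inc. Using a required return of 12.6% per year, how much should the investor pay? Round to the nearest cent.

€14.84

Level perpetuity: PV = C / r = €1.87 / 0.126 = €14.84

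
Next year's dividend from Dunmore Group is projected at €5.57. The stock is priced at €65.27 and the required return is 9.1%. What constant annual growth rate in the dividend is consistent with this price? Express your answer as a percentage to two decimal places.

P = D₁/(r−g) ⇒ g = r − D₁/P = 0.091 − €5.57/€65.27 = 0.005662

0.57%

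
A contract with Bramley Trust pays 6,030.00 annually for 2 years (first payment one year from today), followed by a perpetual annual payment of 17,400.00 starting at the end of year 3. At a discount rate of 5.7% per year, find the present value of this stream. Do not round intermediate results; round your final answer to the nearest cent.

284329.52

PV of 2-year annuity: 6,030.00 × [1 − (1+0.057)^−2] / 0.057 = 11102.01038
Perpetuity value at year 2: 17,400.00 / 0.057 = 305263.15789
PV of perpetuity: 305263.15789 / (1+0.057)^2 = 273227.50604
Total PV = 11102.01038 + 273227.50604 = 284329.51642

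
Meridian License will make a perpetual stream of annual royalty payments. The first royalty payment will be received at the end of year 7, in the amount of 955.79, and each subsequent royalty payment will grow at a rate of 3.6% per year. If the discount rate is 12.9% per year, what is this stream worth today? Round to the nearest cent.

Value at end of year 6: C₁ / (r − g) = 955.79 / (0.129 − 0.036) = 10,277.3118
Discount to today: PV = 10,277.3118 / (1 + 0.129)^6 = 10,277.3118 / 2.070922 = 4,962.68

4962.68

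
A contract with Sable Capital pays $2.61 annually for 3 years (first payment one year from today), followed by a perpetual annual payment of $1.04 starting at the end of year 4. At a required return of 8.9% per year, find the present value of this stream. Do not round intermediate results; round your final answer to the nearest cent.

$15.67

PV of 3-year annuity: $2.61 × [1 − (1+0.089)^−3] / 0.089 = 6.61847
Perpetuity value at year 3: $1.04 / 0.089 = 11.68539
PV of perpetuity: 11.68539 / (1+0.089)^3 = 9.04815
Total PV = 6.61847 + 9.04815 = 15.66662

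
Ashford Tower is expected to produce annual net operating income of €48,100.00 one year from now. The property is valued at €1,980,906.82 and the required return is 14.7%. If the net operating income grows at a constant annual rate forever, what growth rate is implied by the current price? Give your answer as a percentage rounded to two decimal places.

P = D₁/(r−g) ⇒ g = r − D₁/P = 0.147 − €48,100.00/€1,980,906.82 = 0.122718

12.27%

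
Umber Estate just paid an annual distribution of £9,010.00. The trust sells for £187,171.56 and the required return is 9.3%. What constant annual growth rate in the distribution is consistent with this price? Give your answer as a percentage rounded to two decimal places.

4.28%

P = D₀(1+g)/(r−g) ⇒ P(r−g) = D₀(1+g) ⇒ g(P+D₀) = P·r − D₀
g = (P·r − D₀)/(P + D₀) = (£187,171.56×0.093 − £9,010.00) / (£187,171.56 + £9,010.00) = 0.042802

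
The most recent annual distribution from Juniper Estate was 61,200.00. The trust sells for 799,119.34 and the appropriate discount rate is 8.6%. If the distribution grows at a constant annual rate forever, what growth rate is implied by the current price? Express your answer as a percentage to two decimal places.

0.87%

P = D₀(1+g)/(r−g) ⇒ P(r−g) = D₀(1+g) ⇒ g(P+D₀) = P·r − D₀
g = (P·r − D₀)/(P + D₀) = (799,119.34×0.086 − 61,200.00) / (799,119.34 + 61,200.00) = 0.008746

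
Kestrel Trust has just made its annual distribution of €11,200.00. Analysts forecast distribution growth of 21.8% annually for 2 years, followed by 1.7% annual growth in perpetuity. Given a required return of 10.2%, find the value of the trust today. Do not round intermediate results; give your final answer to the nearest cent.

€189761.98

D_1 = 13641.60000
D_2 = 16615.46880
Terminal value at year 2: TV = D_2×(1+g_2)/(r−g_2) = 16897.93177/0.085 = 198799.19729
P_0 = D_1/(1+r)^1 + D_2/(1+r)^2 + TV/(1+r)^2
    = 12378.94737 + 13681.99446 + 163701.03960 = 189761.98142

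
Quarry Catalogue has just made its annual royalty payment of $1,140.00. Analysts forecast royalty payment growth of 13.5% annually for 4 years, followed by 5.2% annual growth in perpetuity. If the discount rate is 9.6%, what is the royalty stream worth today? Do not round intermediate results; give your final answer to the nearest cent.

$36328.30

D_1 = 1293.90000
D_2 = 1468.57650
D_3 = 1666.83433
D_4 = 1891.85696
Terminal value at year 4: TV = D_4×(1+g_2)/(r−g_2) = 1990.23352/0.044 = 45232.58008
P_0 = D_1/(1+r)^1 + D_2/(1+r)^2 + D_3/(1+r)^3 + D_4/(1+r)^4 + TV/(1+r)^4
    = 1180.56569 + 1222.57487 + 1266.07891 + 1311.13098 + 31347.94991 = 36328.30037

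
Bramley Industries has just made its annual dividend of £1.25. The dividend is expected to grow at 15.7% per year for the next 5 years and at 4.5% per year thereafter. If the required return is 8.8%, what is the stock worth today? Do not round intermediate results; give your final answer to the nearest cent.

£48.86

D_1 = 1.44625
D_2 = 1.67331
D_3 = 1.93602
D_4 = 2.23998
D_5 = 2.59165
Terminal value at year 5: TV = D_5×(1+g_2)/(r−g_2) = 2.70828/0.043 = 62.98319
P_0 = D_1/(1+r)^1 + D_2/(1+r)^2 + D_3/(1+r)^3 + D_4/(1+r)^4 + D_5/(1+r)^5 + TV/(1+r)^5
    = 1.32927 + 1.41358 + 1.50322 + 1.59856 + 1.69994 + 41.31238 = 48.85694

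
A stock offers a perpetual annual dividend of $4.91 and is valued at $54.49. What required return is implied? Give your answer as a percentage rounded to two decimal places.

P = C/r ⇒ r = C/P = $4.91/$54.49 = 0.090108

9.01%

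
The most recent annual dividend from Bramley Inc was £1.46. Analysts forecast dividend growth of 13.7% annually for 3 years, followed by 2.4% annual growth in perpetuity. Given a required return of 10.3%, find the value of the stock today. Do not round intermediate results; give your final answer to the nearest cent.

D_1 = 1.66002
D_2 = 1.88744
D_3 = 2.14602
Terminal value at year 3: TV = D_3×(1+g_2)/(r−g_2) = 2.19753/0.079 = 27.81680
P_0 = D_1/(1+r)^1 + D_2/(1+r)^2 + D_3/(1+r)^3 + TV/(1+r)^3
    = 1.50500 + 1.55140 + 1.59922 + 20.72911 = 25.38473

£25.38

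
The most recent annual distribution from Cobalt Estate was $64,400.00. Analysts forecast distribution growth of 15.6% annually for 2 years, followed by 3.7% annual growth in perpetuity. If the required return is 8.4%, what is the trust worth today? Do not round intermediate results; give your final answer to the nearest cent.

$1757851.52

D_1 = 74446.40000
D_2 = 86060.03840
Terminal value at year 2: TV = D_2×(1+g_2)/(r−g_2) = 89244.25982/0.047 = 1898814.03874
P_0 = D_1/(1+r)^1 + D_2/(1+r)^2 + TV/(1+r)^2
    = 68677.49077 + 73239.09533 + 1615934.93309 = 1757851.51920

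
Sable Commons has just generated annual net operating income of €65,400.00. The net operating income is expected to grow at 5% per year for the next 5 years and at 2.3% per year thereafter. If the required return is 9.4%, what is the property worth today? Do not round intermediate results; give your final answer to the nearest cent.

€1057056.34

D_1 = 68670.00000
D_2 = 72103.50000
D_3 = 75708.67500
D_4 = 79494.10875
D_5 = 83468.81419
Terminal value at year 5: TV = D_5×(1+g_2)/(r−g_2) = 85388.59691/0.071 = 1202656.29456
P_0 = D_1/(1+r)^1 + D_2/(1+r)^2 + D_3/(1+r)^3 + D_4/(1+r)^4 + D_5/(1+r)^5 + TV/(1+r)^5
    = 62769.65265 + 60245.09624 + 57822.07591 + 55496.50796 + 53264.47291 + 767458.53214 = 1057056.33781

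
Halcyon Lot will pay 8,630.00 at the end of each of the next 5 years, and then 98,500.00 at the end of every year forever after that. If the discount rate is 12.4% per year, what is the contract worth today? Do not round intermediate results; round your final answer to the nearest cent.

473578.30

PV of 5-year annuity: 8,630.00 × [1 − (1+0.124)^−5] / 0.124 = 30803.40011
Perpetuity value at year 5: 98,500.00 / 0.124 = 794354.83871
PV of perpetuity: 794354.83871 / (1+0.124)^5 = 442774.89544
Total PV = 30803.40011 + 442774.89544 = 473578.29555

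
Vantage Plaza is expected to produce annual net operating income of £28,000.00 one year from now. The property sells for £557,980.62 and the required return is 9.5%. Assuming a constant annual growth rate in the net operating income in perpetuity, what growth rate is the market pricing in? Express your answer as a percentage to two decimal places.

4.48%

P = D₁/(r−g) ⇒ g = r − D₁/P = 0.095 − £28,000.00/£557,980.62 = 0.044819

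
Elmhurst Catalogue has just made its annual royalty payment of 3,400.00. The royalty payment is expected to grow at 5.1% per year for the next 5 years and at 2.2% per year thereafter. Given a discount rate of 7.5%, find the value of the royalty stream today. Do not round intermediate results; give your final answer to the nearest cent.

74457.98

D_1 = 3573.40000
D_2 = 3755.64340
D_3 = 3947.18121
D_4 = 4148.48746
D_5 = 4360.06032
Terminal value at year 5: TV = D_5×(1+g_2)/(r−g_2) = 4455.98164/0.053 = 84075.12533
P_0 = D_1/(1+r)^1 + D_2/(1+r)^2 + D_3/(1+r)^3 + D_4/(1+r)^4 + D_5/(1+r)^5 + TV/(1+r)^5
    = 3324.09302 + 3249.88071 + 3177.32524 + 3106.38960 + 3037.03765 + 58563.25431 = 74457.98054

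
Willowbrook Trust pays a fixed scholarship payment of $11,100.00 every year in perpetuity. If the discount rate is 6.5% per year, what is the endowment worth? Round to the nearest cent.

$170769.23

Level perpetuity: PV = C / r = $11,100.00 / 0.065 = $170,769.23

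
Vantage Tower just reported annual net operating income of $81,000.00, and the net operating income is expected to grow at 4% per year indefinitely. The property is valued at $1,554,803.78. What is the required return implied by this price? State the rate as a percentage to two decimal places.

9.42%

D₁ = $81,000.00 × 1.04 = $84,240.0000
P = D₁/(r − g) ⇒ r = D₁/P + g = $84,240.0000/$1,554,803.78 + 0.04 = 0.054180 + 0.04 = 0.094180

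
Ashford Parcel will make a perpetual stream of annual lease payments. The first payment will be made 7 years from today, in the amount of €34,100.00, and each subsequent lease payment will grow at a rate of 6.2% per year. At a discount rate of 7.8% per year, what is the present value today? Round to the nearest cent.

Value at end of year 6: C₁ / (r − g) = €34,100.00 / (0.078 − 0.062) = €2,131,250.0000
Discount to today: PV = €2,131,250.0000 / (1 + 0.078)^6 = €2,131,250.0000 / 1.569324 = €1,358,068.99

€1358068.99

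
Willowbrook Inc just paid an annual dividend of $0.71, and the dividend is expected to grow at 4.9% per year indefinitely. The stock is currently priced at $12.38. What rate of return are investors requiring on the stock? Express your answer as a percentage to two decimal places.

10.92%

D₁ = $0.71 × 1.049 = $0.7448
P = D₁/(r − g) ⇒ r = D₁/P + g = $0.7448/$12.38 + 0.049 = 0.060161 + 0.049 = 0.109161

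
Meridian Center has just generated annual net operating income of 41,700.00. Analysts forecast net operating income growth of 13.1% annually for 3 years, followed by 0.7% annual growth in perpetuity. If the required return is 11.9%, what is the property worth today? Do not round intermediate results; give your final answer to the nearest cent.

D_1 = 47162.70000
D_2 = 53341.01370
D_3 = 60328.68649
Terminal value at year 3: TV = D_3×(1+g_2)/(r−g_2) = 60750.98730/0.112 = 542419.52947
P_0 = D_1/(1+r)^1 + D_2/(1+r)^2 + D_3/(1+r)^3 + TV/(1+r)^3
    = 42147.18499 + 42599.16552 + 43055.99303 + 387119.50881 = 514921.85235

514921.85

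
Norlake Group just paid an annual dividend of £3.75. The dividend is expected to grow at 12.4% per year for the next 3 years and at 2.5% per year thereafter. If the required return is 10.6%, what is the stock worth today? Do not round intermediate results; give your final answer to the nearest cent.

D_1 = 4.21500
D_2 = 4.73766
D_3 = 5.32513
Terminal value at year 3: TV = D_3×(1+g_2)/(r−g_2) = 5.45826/0.081 = 67.38590
P_0 = D_1/(1+r)^1 + D_2/(1+r)^2 + D_3/(1+r)^3 + TV/(1+r)^3
    = 3.81103 + 3.87305 + 3.93609 + 49.80852 = 61.42870

£61.43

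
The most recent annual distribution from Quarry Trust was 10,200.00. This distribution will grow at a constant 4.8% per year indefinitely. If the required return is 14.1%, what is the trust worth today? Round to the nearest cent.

D₁ = D₀ × (1 + g) = 10,200.00 × 1.048 = 10,689.6000
Growing perpetuity: P = D₁ / (r − g) = 10,689.6000 / (0.141 − 0.048) = 114,941.94

114941.94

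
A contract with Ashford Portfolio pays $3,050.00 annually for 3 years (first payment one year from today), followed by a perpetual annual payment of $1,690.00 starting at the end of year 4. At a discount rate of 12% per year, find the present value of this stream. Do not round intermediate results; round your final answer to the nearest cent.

$17349.82

PV of 3-year annuity: $3,050.00 × [1 − (1+0.12)^−3] / 0.12 = 7325.58537
Perpetuity value at year 3: $1,690.00 / 0.12 = 14083.33333
PV of perpetuity: 14083.33333 / (1+0.12)^3 = 10024.23849
Total PV = 7325.58537 + 10024.23849 = 17349.82386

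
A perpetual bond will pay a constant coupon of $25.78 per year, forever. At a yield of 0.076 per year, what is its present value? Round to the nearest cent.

Level perpetuity: PV = C / r = $25.78 / 0.076 = $339.21

$339.21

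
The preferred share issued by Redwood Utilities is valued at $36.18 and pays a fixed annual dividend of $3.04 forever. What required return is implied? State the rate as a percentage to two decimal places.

P = C/r ⇒ r = C/P = $3.04/$36.18 = 0.084024

8.40%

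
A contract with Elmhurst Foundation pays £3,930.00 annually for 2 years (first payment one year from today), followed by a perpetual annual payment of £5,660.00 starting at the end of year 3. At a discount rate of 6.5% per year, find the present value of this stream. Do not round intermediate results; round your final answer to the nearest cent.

£83927.24

PV of 2-year annuity: £3,930.00 × [1 − (1+0.065)^−2] / 0.065 = 7155.06183
Perpetuity value at year 2: £5,660.00 / 0.065 = 87076.92308
PV of perpetuity: 87076.92308 / (1+0.065)^2 = 76772.17755
Total PV = 7155.06183 + 76772.17755 = 83927.23937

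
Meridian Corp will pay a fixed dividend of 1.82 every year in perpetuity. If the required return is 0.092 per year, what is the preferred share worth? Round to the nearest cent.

19.78

Level perpetuity: PV = C / r = 1.82 / 0.092 = 19.78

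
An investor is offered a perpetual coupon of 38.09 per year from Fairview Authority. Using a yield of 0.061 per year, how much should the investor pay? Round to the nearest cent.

Level perpetuity: PV = C / r = 38.09 / 0.061 = 624.43

624.43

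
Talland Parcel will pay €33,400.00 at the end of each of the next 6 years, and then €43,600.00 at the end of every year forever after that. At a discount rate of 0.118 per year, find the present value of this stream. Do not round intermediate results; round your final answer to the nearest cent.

€327316.55

PV of 6-year annuity: €33,400.00 × [1 − (1+0.118)^−6] / 0.118 = 138102.37657
Perpetuity value at year 6: €43,600.00 / 0.118 = 369491.52542
PV of perpetuity: 369491.52542 / (1+0.118)^6 = 189214.17158
Total PV = 138102.37657 + 189214.17158 = 327316.54815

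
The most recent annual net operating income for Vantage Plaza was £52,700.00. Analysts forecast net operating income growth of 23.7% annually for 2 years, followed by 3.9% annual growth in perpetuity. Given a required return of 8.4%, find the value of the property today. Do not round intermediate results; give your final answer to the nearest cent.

£1713272.89

D_1 = 65189.90000
D_2 = 80639.90630
Terminal value at year 2: TV = D_2×(1+g_2)/(r−g_2) = 83784.86265/0.045 = 1861885.83657
P_0 = D_1/(1+r)^1 + D_2/(1+r)^2 + TV/(1+r)^2
    = 60138.28413 + 68626.43678 + 1584508.17371 = 1713272.89463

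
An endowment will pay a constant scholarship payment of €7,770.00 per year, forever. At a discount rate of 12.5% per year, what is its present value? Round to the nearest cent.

€62160.00

Level perpetuity: PV = C / r = €7,770.00 / 0.125 = €62,160.00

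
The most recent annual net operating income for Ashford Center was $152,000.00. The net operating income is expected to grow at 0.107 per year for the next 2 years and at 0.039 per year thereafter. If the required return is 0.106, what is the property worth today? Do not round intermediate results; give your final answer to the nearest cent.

D_1 = 168264.00000
D_2 = 186268.24800
Terminal value at year 2: TV = D_2×(1+g_2)/(r−g_2) = 193532.70967/0.067 = 2888547.90555
P_0 = D_1/(1+r)^1 + D_2/(1+r)^2 + TV/(1+r)^2
    = 152137.43219 + 152274.98864 + 2361398.70438 = 2665811.12521

$2665811.13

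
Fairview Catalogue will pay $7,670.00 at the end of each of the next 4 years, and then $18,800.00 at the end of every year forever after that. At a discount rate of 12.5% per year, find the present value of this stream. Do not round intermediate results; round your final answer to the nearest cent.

PV of 4-year annuity: $7,670.00 × [1 − (1+0.125)^−4] / 0.125 = 23053.25408
Perpetuity value at year 4: $18,800.00 / 0.125 = 150400.00000
PV of perpetuity: 150400.00000 / (1+0.125)^4 = 93893.97958
Total PV = 23053.25408 + 93893.97958 = 116947.23365

$116947.23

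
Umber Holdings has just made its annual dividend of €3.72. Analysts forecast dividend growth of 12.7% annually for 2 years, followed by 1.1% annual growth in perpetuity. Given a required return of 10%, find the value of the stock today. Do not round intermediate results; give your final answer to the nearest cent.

€52.07

D_1 = 4.19244
D_2 = 4.72488
Terminal value at year 2: TV = D_2×(1+g_2)/(r−g_2) = 4.77685/0.089 = 53.67251
P_0 = D_1/(1+r)^1 + D_2/(1+r)^2 + TV/(1+r)^2
    = 3.81131 + 3.90486 + 44.35745 = 52.07362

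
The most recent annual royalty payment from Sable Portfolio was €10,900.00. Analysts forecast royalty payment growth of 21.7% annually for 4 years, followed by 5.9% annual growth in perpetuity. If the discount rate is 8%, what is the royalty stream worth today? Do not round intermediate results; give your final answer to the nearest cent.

€945573.87

D_1 = 13265.30000
D_2 = 16143.87010
D_3 = 19647.08991
D_4 = 23910.50842
Terminal value at year 4: TV = D_4×(1+g_2)/(r−g_2) = 25321.22842/0.021 = 1205772.78188
P_0 = D_1/(1+r)^1 + D_2/(1+r)^2 + D_3/(1+r)^3 + D_4/(1+r)^4 + TV/(1+r)^4
    = 12282.68519 + 13840.76655 + 15596.49341 + 17574.93749 + 886278.99037 = 945573.87300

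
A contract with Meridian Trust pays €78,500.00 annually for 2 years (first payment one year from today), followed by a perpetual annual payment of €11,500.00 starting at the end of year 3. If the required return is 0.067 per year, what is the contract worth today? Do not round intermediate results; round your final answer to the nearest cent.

€293284.60

PV of 2-year annuity: €78,500.00 × [1 − (1+0.067)^−2] / 0.067 = 142521.79863
Perpetuity value at year 2: €11,500.00 / 0.067 = 171641.79104
PV of perpetuity: 171641.79104 / (1+0.067)^2 = 150762.80144
Total PV = 142521.79863 + 150762.80144 = 293284.60007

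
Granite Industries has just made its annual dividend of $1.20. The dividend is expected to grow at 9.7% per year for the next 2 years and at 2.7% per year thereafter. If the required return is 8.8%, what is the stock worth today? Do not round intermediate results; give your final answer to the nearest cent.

D_1 = 1.31640
D_2 = 1.44409
Terminal value at year 2: TV = D_2×(1+g_2)/(r−g_2) = 1.48308/0.061 = 24.31281
P_0 = D_1/(1+r)^1 + D_2/(1+r)^2 + TV/(1+r)^2
    = 1.20993 + 1.21994 + 20.53891 = 22.96877

$22.97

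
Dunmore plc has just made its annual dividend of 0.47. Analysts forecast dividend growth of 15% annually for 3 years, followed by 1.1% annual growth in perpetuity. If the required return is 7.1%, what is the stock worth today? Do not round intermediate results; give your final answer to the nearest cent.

11.43

D_1 = 0.54050
D_2 = 0.62157
D_3 = 0.71481
Terminal value at year 3: TV = D_3×(1+g_2)/(r−g_2) = 0.72267/0.06 = 12.04457
P_0 = D_1/(1+r)^1 + D_2/(1+r)^2 + D_3/(1+r)^3 + TV/(1+r)^3
    = 0.50467 + 0.54189 + 0.58187 + 9.80444 = 11.43287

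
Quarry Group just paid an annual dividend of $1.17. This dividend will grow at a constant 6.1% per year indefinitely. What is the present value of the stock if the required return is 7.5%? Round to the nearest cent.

D₁ = D₀ × (1 + g) = $1.17 × 1.061 = $1.2414
Growing perpetuity: P = D₁ / (r − g) = $1.2414 / (0.075 − 0.061) = $88.67

$88.67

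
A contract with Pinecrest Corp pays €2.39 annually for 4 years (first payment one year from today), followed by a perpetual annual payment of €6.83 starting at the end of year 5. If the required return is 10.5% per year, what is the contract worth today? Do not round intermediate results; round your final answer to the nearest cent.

PV of 4-year annuity: €2.39 × [1 − (1+0.105)^−4] / 0.105 = 7.49470
Perpetuity value at year 4: €6.83 / 0.105 = 65.04762
PV of perpetuity: 65.04762 / (1+0.105)^4 = 43.62971
Total PV = 7.49470 + 43.62971 = 51.12441

€51.12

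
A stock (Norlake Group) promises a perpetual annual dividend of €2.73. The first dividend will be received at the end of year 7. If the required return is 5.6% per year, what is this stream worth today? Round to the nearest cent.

€35.16

Value at end of year 6: C / r = €2.73 / 0.056 = €48.7500
Discount to today: PV = €48.7500 / (1 + 0.056)^6 = €48.7500 / 1.386703 = €35.16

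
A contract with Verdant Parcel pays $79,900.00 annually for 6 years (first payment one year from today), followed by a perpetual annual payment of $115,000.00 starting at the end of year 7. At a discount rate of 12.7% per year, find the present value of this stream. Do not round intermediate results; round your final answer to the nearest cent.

$764017.69

PV of 6-year annuity: $79,900.00 × [1 − (1+0.127)^−6] / 0.127 = 322090.60280
Perpetuity value at year 6: $115,000.00 / 0.127 = 905511.81102
PV of perpetuity: 905511.81102 / (1+0.127)^6 = 441927.08860
Total PV = 322090.60280 + 441927.08860 = 764017.69140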